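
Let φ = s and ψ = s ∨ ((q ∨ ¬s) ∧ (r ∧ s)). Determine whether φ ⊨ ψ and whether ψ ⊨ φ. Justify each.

(⇐) Assume the antecedent. If q is true, the antecedent forces (q = T, r = F, s = T) or (q = T, r = T, s = T), and s holds there. If q is false, the antecedent forces (q = F, r = F, s = T) or (q = F, r = T, s = T), and s holds there. Either way s holds.

(⇒) Assume the antecedent. If q is true, the antecedent forces (q = T, r = F, s = T) or (q = T, r = T, s = T), and s ∨ ((q ∨ ¬s) ∧ (r ∧ s)) holds there. If q is false, the antecedent forces (q = F, r = F, s = T) or (q = F, r = T, s = T), and s ∨ ((q ∨ ¬s) ∧ (r ∧ s)) holds there. Either way s ∨ ((q ∨ ¬s) ∧ (r ∧ s)) holds.

Both directions hold; the statement is true.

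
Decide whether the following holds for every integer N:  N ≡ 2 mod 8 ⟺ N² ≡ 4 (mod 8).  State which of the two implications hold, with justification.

Not equivalent: only (⇒) holds.

(⇐) This fails: take N = 6. Then 6² = 36 ≡ 4 (mod 8), yet 6 ≡ 6 (mod 8), not 2.

(⇒) Suppose N ≡ 2 mod 8. Write N = 8j + 2. Then (8j + 2)² = 64j² + 32j + 4 = 8(8j² + 4j) + 4, so N² ≡ 4 (mod 8).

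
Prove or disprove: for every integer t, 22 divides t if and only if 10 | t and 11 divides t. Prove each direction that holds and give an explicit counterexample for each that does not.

[⇒] This fails: take t = 22. Certainly 22 ∣ 22, but 10 ∤ 22.

[⇐] Suppose 10 ∣ t and 11 ∣ t. Any common multiple of 10 and 11 is a multiple of their lcm; here gcd(10, 11) = 1, so lcm(10, 11) = 10·11 = 110, so 110 ∣ t. Since 22 ∣ 110, it follows that 22 ∣ t.

Not equivalent: only (⇐) holds.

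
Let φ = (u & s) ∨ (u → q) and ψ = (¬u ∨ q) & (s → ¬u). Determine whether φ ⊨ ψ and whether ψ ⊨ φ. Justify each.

Converse. Assume the antecedent. If u is true, the antecedent forces (u = T, s = F, q = T), and (u & s) ∨ (u → q) holds there. If u is false, (u & s) ∨ (u → q) reduces to true regardless of the other variables. Either way (u & s) ∨ (u → q) holds.

Forward direction. This fails. Under u = T, s = T, q = F, the left side is true but the right side is false.

The forward direction fails; the converse holds.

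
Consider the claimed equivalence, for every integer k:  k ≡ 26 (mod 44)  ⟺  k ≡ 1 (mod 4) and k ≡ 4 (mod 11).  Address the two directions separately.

(⇒) fails and (⇐) fails.

Forward direction. This fails: k = 26 gives 26 ≡ 26 (mod 44) but 26 ≡ 2 (mod 4), so the conjunction on the right does not hold.

Converse. This fails: k = 37 satisfies both congruences on the right (37 ≡ 1 mod 4 and 37 ≡ 4 mod 11) yet 37 ≡ 37 (mod 44), not 26.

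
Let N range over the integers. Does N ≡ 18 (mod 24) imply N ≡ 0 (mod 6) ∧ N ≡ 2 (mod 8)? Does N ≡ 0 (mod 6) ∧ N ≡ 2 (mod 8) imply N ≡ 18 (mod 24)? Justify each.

Both directions hold; the statement is true.

Forward direction. Suppose N ≡ 18 (mod 24); write N = 24j + 18. Since 6 ∣ 24, reducing mod 6 gives N ≡ 18 ≡ 0 (mod 6); since 8 ∣ 24, reducing mod 8 gives N ≡ 18 ≡ 2 (mod 8).

Converse. If N ≡ 0 (mod 6) and N ≡ 2 (mod 8), then by the Chinese remainder theorem N ≡ 18 (mod 24). This is exactly N ≡ 18 (mod 24).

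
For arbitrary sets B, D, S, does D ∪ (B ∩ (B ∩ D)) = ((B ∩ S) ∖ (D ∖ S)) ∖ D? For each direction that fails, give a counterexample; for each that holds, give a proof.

Both inclusions fail.

Forward inclusion. This inclusion fails. Take B = ∅, D = {1}, S = ∅; then 1 ∈ D ∪ (B ∩ (B ∩ D)) but 1 ∉ ((B ∩ S) ∖ (D ∖ S)) ∖ D.

Reverse inclusion. This inclusion fails. Take B = {1}, D = ∅, S = {1}; then 1 ∈ ((B ∩ S) ∖ (D ∖ S)) ∖ D but 1 ∉ D ∪ (B ∩ (B ∩ D)).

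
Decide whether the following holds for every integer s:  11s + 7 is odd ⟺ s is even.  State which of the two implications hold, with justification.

Both implications hold.

(⇒) Suppose 11s + 7 is odd. Since 11 is odd, 11s and s have the same parity, so 11s + 7 ≡ s + 7 (mod 2). As 7 is odd, 11s + 7 is odd exactly when s is even. Thus s is even.

(⇐) Conversely, suppose s is even; write s = 2j. Then 11s + 7 = 11·(2j) + 7 = 2·11j + 7, which is odd.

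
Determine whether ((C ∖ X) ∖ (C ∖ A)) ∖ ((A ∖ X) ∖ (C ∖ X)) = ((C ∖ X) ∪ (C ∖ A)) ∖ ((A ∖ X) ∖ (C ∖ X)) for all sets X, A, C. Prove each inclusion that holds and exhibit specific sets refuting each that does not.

(⊆) Let x ∈ ((C ∖ X) ∖ (C ∖ A)) ∖ ((A ∖ X) ∖ (C ∖ X)). Then x ∈ A ∩ C and x ∉ X, from which x ∈ ((C ∖ X) ∪ (C ∖ A)) ∖ ((A ∖ X) ∖ (C ∖ X)).

(⊇) This inclusion fails. Take X = ∅, A = ∅, C = {1}; then 1 ∈ ((C ∖ X) ∪ (C ∖ A)) ∖ ((A ∖ X) ∖ (C ∖ X)) but 1 ∉ ((C ∖ X) ∖ (C ∖ A)) ∖ ((A ∖ X) ∖ (C ∖ X)).

The sets are not equal: only the forward inclusion holds.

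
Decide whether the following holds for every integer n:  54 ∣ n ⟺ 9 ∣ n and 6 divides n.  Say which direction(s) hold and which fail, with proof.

Forward direction. If 54 ∣ n, write n = 54q. Since 54 = 6·9, n = 9·(6q), so 9 ∣ n; and since 54 = 9·6, n = 6·(9q), so 6 ∣ n.

Converse. This fails: take n = 18. Both 9 ∣ 18 and 6 ∣ 18, yet 18 is not a multiple of 54 (since 18 = 0·54 + 18), so 54 ∤ 18.

Only the forward direction holds.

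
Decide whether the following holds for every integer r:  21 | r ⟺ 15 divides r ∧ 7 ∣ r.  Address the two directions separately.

(⇒) This fails: take r = 21. Certainly 21 ∣ 21, but 15 ∤ 21.

(⇐) Suppose 15 ∣ r and 7 ∣ r. Any common multiple of 15 and 7 is a multiple of their lcm; here gcd(15, 7) = 1, so lcm(15, 7) = 15·7 = 105, so 105 ∣ r. Since 21 ∣ 105, it follows that 21 ∣ r.

(⇒) fails; (⇐) holds.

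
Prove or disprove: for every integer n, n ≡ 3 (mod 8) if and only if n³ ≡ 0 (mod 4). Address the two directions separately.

Forward direction. This fails: take n = 3. Then 3 ≡ 3 (mod 8), but 3³ = 27 ≡ 3 (mod 4), not 0.

Converse. This fails: take n = 0. Then 0³ = 0 ≡ 0 (mod 4), yet 0 ≡ 0 (mod 8), not 3.

Neither direction holds.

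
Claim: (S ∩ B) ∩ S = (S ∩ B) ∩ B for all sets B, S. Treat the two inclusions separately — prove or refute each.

Both inclusions hold.

Forward inclusion. Let x ∈ (S ∩ B) ∩ S. Then x ∈ B ∩ S, from which x ∈ (S ∩ B) ∩ B.

Reverse inclusion. Let x ∈ (S ∩ B) ∩ B. Then x ∈ B ∩ S, from which x ∈ (S ∩ B) ∩ S.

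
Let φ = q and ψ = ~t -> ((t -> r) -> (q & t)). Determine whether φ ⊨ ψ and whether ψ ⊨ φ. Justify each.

(⟹) This fails. Under t = F, q = T, r = F, the left side is true but the right side is false.

(⟸) This fails. Under t = T, q = F, r = F, the left side is false but the right side is true.

Both directions fail.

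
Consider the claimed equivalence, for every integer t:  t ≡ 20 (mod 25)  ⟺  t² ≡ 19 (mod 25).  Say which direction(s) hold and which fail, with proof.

Neither direction holds.

(⇒) This fails: take t = 20. Then 20 ≡ 20 (mod 25), but 20² = 400 ≡ 0 (mod 25), not 19.

(⇐) This fails: take t = 12. Then 12² = 144 ≡ 19 (mod 25), yet 12 ≡ 12 (mod 25), not 20.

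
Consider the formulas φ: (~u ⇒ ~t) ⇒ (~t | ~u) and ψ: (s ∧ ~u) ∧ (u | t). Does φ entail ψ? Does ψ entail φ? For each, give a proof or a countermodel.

Not equivalent: only (⇐) holds.

[⇒] This fails. Under u = F, t = F, s = F, the left side is true but the right side is false.

[⇐] Assume the antecedent. If u is true, the antecedent cannot hold. If u is false, (~u ⇒ ~t) ⇒ (~t | ~u) reduces to true regardless of the other variables. Either way (~u ⇒ ~t) ⇒ (~t | ~u) holds.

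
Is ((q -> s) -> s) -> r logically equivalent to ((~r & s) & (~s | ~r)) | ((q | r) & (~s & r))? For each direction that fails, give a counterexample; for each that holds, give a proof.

Forward direction. This fails. Under s = F, r = F, q = F, the left side is true but the right side is false.

Converse. This fails. Under s = T, r = F, q = F, the left side is false but the right side is true.

Both directions fail.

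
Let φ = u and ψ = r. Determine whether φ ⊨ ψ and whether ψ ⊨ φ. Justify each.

(⟹) This fails. Under r = F, u = T, the left side is true but the right side is false.

(⟸) This fails. Under r = T, u = F, the left side is false but the right side is true.

(⇒) fails and (⇐) fails.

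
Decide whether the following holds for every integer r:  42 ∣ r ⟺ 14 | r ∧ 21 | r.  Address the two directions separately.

Both directions hold.

(⇒) If 42 ∣ r, write r = 42q. Since 42 = 3·14, r = 14·(3q), so 14 ∣ r; and since 42 = 2·21, r = 21·(2q), so 21 ∣ r.

(⇐) Suppose 14 ∣ r and 21 ∣ r. Any common multiple of 14 and 21 is a multiple of their lcm; here lcm(14, 21) = 14·21/gcd(14, 21) = 294/7 = 42, so 42 ∣ r.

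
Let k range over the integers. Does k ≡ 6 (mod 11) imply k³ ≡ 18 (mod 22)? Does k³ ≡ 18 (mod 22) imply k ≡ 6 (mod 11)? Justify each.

[⇒] This fails: take k = 17. Then 17 ≡ 6 (mod 11), but 17³ = 4913 ≡ 7 (mod 22), not 18.

[⇐] Conversely, the residues r modulo 22 with r³ ≡ 18 (mod 22) are exactly {6}, and each is ≡ 6 (mod 11).

(⇒) fails; (⇐) holds.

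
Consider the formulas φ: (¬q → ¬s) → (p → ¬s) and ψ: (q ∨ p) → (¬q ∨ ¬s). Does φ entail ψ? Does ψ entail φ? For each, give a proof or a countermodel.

[⇐] Assume the antecedent. If q is true, the antecedent forces (q = T, p = F, s = F) or (q = T, p = T, s = F), and (¬q → ¬s) → (p → ¬s) holds there. If q is false, (¬q → ¬s) → (p → ¬s) reduces to true regardless of the other variables. Either way (¬q → ¬s) → (p → ¬s) holds.

[⇒] This fails. Under q = T, p = F, s = T, the left side is true but the right side is false.

Not equivalent: only (⇐) holds.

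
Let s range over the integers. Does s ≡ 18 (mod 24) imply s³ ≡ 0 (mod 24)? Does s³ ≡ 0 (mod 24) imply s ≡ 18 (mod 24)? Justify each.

Forward direction. Suppose s ≡ 18 (mod 24). Write s = 24j + 18. Then (24j + 18)³ = 13824j³ + 31104j² + 23328j + 5832 = 24(576j³ + 1296j² + 972j + 243) + 0, so s³ ≡ 0 (mod 24).

Converse. This fails: take s = 0. Then 0³ = 0 ≡ 0 (mod 24), yet 0 ≡ 0 (mod 24), not 18.

The forward direction holds; the converse fails.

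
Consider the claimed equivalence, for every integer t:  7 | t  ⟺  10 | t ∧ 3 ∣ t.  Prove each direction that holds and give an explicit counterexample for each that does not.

[⇒] This fails: take t = 7. Certainly 7 ∣ 7, but 10 ∤ 7.

[⇐] This fails: take t = 30. Both 10 ∣ 30 and 3 ∣ 30, yet 30 is not a multiple of 7 (since 30 = 4·7 + 2), so 7 ∤ 30.

Neither direction holds.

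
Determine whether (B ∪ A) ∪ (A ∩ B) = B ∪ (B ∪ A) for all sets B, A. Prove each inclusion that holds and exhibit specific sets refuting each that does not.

Both inclusions hold.

(⟹) Let x ∈ (B ∪ A) ∪ (A ∩ B). Then either x ∈ B and x ∉ A; or x ∈ A and x ∉ B; or x ∈ B ∩ A. In each case x ∈ B ∪ (B ∪ A), so (B ∪ A) ∪ (A ∩ B) ⊆ B ∪ (B ∪ A).

(⟸) Let x ∈ B ∪ (B ∪ A). Then either x ∈ B and x ∉ A; or x ∈ A and x ∉ B; or x ∈ B ∩ A. In each case x ∈ (B ∪ A) ∪ (A ∩ B), so B ∪ (B ∪ A) ⊆ (B ∪ A) ∪ (A ∩ B).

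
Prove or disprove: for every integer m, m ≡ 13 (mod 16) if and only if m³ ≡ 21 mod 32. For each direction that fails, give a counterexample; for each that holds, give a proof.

[⇒] This fails: take m = 29. Then 29 ≡ 13 (mod 16), but 29³ = 24389 ≡ 5 (mod 32), not 21.

[⇐] Conversely, the residues r modulo 32 with r³ ≡ 21 (mod 32) are exactly {13}, and each is ≡ 13 (mod 16).

Not equivalent: only (⇐) holds.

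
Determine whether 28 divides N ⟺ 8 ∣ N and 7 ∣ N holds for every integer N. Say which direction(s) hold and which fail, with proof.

Forward direction. This fails: take N = 28. Certainly 28 ∣ 28, but 8 ∤ 28.

Converse. Suppose 8 ∣ N and 7 ∣ N. Any common multiple of 8 and 7 is a multiple of their lcm; here gcd(8, 7) = 1, so lcm(8, 7) = 8·7 = 56, so 56 ∣ N. Since 28 ∣ 56, it follows that 28 ∣ N.

Only the reverse direction holds.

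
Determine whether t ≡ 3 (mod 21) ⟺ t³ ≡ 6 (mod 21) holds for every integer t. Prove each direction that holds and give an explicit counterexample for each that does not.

Not equivalent: only (⇒) holds.

[⇒] Suppose t ≡ 3 (mod 21). Write t = 21j + 3. Then (21j + 3)³ = 9261j³ + 3969j² + 567j + 27 = 21(441j³ + 189j² + 27j + 1) + 6, so t³ ≡ 6 (mod 21).

[⇐] This fails: take t = 6. Then 6³ = 216 ≡ 6 (mod 21), yet 6 ≡ 6 (mod 21), not 3.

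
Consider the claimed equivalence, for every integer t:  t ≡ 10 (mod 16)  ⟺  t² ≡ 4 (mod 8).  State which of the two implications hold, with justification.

(⇒) holds; (⇐) fails.

[⇐] This fails: take t = 2. Then 2² = 4 ≡ 4 (mod 8), yet 2 ≡ 2 (mod 16), not 10.

[⇒] Suppose t ≡ 10 (mod 16). Then t² ≡ 10² = 100 (mod 16), and since 8 ∣ 16, also t² ≡ 4 (mod 8).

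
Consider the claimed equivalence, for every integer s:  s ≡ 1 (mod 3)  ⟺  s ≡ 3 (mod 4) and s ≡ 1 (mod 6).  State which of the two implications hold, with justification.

(⇐) If s ≡ 3 (mod 4) and s ≡ 1 (mod 6), then by the Chinese remainder theorem s ≡ 7 (mod 12). Since 7 ≡ 1 (mod 3) and 3 ∣ 12, we get s ≡ 1 (mod 3).

(⇒) This fails: s = 1 gives 1 ≡ 1 (mod 3) but 1 ≡ 1 (mod 4), so the conjunction on the right does not hold.

(⇒) fails; (⇐) holds.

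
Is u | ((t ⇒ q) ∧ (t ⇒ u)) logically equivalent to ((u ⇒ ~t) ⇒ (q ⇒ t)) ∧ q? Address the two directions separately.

(⇒) This fails. Under u = F, t = F, q = F, the left side is true but the right side is false.

(⇐) This fails. Under u = F, t = T, q = T, the left side is false but the right side is true.

(⇒) fails and (⇐) fails.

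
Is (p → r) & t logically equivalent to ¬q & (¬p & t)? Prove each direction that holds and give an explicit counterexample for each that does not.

(⇐) Assume the antecedent. If p is true, the antecedent cannot hold. If p is false, the antecedent forces (p = F, t = T, r = F, q = F) or (p = F, t = T, r = T, q = F), and (p → r) & t holds there. Either way (p → r) & t holds.

(⇒) This fails. Under p = T, t = T, r = T, q = F, the left side is true but the right side is false.

(⇒) fails; (⇐) holds.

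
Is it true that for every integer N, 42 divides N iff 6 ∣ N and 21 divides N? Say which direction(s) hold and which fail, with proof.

Both directions hold.

(⇒) If 42 ∣ N, write N = 42q. Since 42 = 7·6, N = 6·(7q), so 6 ∣ N; and since 42 = 2·21, N = 21·(2q), so 21 ∣ N.

(⇐) Suppose 6 ∣ N and 21 ∣ N. Any common multiple of 6 and 21 is a multiple of their lcm; here lcm(6, 21) = 6·21/gcd(6, 21) = 126/3 = 42, so 42 ∣ N.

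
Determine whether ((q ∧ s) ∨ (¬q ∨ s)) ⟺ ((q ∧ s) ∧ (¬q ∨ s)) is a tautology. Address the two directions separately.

(⟹) This fails. Under q = F, s = F, the left side is true but the right side is false.

(⟸) Assume the antecedent. If q is true, the antecedent forces (q = T, s = T), and (q ∧ s) ∨ (¬q ∨ s) holds there. If q is false, the antecedent cannot hold. Either way (q ∧ s) ∨ (¬q ∨ s) holds.

(⇒) fails; (⇐) holds.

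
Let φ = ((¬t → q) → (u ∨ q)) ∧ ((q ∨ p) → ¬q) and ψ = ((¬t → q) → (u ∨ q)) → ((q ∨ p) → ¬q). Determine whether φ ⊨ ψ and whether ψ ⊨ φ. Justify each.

Not equivalent: only (⇒) holds.

(⟹) Assume the antecedent. If q is true, the antecedent cannot hold. If q is false, the consequent reduces to true regardless of the other variables. Either way the consequent holds.

(⟸) This fails. Under u = F, t = T, p = F, q = F, the left side is false but the right side is true.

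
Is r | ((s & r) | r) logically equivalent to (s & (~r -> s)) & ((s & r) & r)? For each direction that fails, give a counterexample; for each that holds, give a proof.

(⟹) This fails. Under r = T, s = F, the left side is true but the right side is false.

(⟸) Assume the antecedent. If r is true, r | ((s & r) | r) reduces to true regardless of the other variables. If r is false, the antecedent cannot hold. Either way r | ((s & r) | r) holds.

(⇒) fails; (⇐) holds.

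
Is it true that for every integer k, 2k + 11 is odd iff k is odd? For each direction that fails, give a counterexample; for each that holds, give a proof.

(⇒) fails; (⇐) holds.

(⟸) Suppose k is odd. Since 2 is even, 2k is even for every k, so 2k + 11 has the same parity as 11, which is odd. Hence 2k + 11 is odd.

(⟹) This fails: take k = 0. Then 2k + 11 = 11, which is odd, yet k = 0 is even, not odd.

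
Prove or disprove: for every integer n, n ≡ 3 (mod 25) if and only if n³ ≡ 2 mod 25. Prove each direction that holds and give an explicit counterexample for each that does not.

(→) Suppose n ≡ 3 (mod 25). Write n = 25j + 3. Then (25j + 3)³ = 15625j³ + 5625j² + 675j + 27 = 25(625j³ + 225j² + 27j + 1) + 2, so n³ ≡ 2 (mod 25).

(←) Conversely, suppose n³ ≡ 2 (mod 25). The only residue r in {0, …, 24} with r³ ≡ 2 (mod 25) is r = 3, so n ≡ 3 (mod 25).

Both directions hold; the statement is true.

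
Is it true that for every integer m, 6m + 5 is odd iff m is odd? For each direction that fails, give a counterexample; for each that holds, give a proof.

[⇒] This fails: take m = 6. Then 6m + 5 = 41, which is odd, yet m = 6 is even, not odd.

[⇐] Suppose m is odd. Since 6 is even, 6m is even for every m, so 6m + 5 has the same parity as 5, which is odd. Hence 6m + 5 is odd.

Not equivalent: only (⇐) holds.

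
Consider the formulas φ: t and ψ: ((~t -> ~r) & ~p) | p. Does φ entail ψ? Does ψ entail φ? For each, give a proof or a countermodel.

Only the forward direction holds.

[⇒] Assume the antecedent. If t is true, ((~t -> ~r) & ~p) | p reduces to true regardless of the other variables. If t is false, the antecedent cannot hold. Either way ((~t -> ~r) & ~p) | p holds.

[⇐] This fails. Under t = F, p = F, r = F, the left side is false but the right side is true.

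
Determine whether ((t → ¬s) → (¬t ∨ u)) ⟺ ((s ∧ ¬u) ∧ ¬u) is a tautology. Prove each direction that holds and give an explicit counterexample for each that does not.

Not equivalent: only (⇐) holds.

Converse. Assume the antecedent. If u is true, the antecedent cannot hold. If u is false, the antecedent forces (u = F, s = T, t = F) or (u = F, s = T, t = T), and (t → ¬s) → (¬t ∨ u) holds there. Either way (t → ¬s) → (¬t ∨ u) holds.

Forward direction. This fails. Under u = F, s = F, t = F, the left side is true but the right side is false.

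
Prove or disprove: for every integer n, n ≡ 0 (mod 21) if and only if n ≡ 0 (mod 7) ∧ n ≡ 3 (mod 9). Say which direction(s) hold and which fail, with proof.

Forward direction. This fails: n = 0 gives 0 ≡ 0 (mod 21) but 0 ≡ 0 (mod 9), so the conjunction on the right does not hold.

Converse. If n ≡ 0 (mod 7) and n ≡ 3 (mod 9), then by the Chinese remainder theorem n ≡ 21 (mod 63). Since 21 ≡ 0 (mod 21) and 21 ∣ 63, we get n ≡ 0 (mod 21).

Only the reverse direction holds.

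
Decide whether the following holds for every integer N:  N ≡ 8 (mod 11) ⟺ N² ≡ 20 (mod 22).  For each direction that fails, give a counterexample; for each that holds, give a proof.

(⇒) fails and (⇐) fails.

(⟹) This fails: take N = 19. Then 19 ≡ 8 (mod 11), but 19² = 361 ≡ 9 (mod 22), not 20.

(⟸) This fails: take N = 14. Then 14² = 196 ≡ 20 (mod 22), yet 14 ≡ 3 (mod 11), not 8.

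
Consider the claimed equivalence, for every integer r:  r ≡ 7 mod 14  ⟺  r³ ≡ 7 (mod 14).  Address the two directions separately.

[⇒] Suppose r ≡ 7 mod 14. Write r = 14j + 7. Then (14j + 7)³ = 2744j³ + 4116j² + 2058j + 343 = 14(196j³ + 294j² + 147j + 24) + 7, so r³ ≡ 7 (mod 14).

[⇐] Conversely, suppose r³ ≡ 7 (mod 14). The only residue r in {0, …, 13} with r³ ≡ 7 (mod 14) is r = 7, so r ≡ 7 (mod 14).

Equivalent; both directions hold.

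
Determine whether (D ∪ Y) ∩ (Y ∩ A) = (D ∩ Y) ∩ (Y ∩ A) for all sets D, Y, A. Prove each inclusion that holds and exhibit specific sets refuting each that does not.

(⟹) This inclusion fails. Take D = ∅, Y = {1}, A = {1}; then 1 ∈ (D ∪ Y) ∩ (Y ∩ A) but 1 ∉ (D ∩ Y) ∩ (Y ∩ A).

(⟸) Let x ∈ (D ∩ Y) ∩ (Y ∩ A). Then x ∈ D ∩ Y ∩ A, from which x ∈ (D ∪ Y) ∩ (Y ∩ A).

(⊆) fails; (⊇) holds.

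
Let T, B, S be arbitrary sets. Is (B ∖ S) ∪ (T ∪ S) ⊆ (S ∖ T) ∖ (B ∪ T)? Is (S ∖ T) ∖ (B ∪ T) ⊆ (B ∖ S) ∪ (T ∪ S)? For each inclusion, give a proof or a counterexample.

(⊆) fails; (⊇) holds.

Forward inclusion. This inclusion fails. Take T = {1}, B = ∅, S = ∅; then 1 ∈ (B ∖ S) ∪ (T ∪ S) but 1 ∉ (S ∖ T) ∖ (B ∪ T).

Reverse inclusion. Let x ∈ (S ∖ T) ∖ (B ∪ T). Then x ∈ S and x ∉ T, B, from which x ∈ (B ∖ S) ∪ (T ∪ S).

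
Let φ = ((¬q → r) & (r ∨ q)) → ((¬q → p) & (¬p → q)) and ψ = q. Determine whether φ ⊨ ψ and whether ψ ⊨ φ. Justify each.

(←) Assume the antecedent. If p is true, the consequent reduces to true regardless of the other variables. If p is false, the antecedent forces (p = F, r = F, q = T) or (p = F, r = T, q = T), and the consequent holds there. Either way the consequent holds.

(→) This fails. Under p = F, r = F, q = F, the left side is true but the right side is false.

The forward direction fails; the converse holds.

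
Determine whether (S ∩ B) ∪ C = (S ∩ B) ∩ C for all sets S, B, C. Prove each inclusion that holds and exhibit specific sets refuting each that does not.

Only the reverse inclusion holds.

(⟹) This inclusion fails. Take S = {1}, B = {1}, C = ∅; then 1 ∈ (S ∩ B) ∪ C but 1 ∉ (S ∩ B) ∩ C.

(⟸) Let x ∈ (S ∩ B) ∩ C. Then x ∈ S ∩ B ∩ C, from which x ∈ (S ∩ B) ∪ C.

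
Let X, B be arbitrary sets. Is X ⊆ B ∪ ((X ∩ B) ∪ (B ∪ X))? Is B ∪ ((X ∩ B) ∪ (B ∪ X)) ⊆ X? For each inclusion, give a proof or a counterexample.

Only the forward inclusion holds.

(⊆) Let x ∈ X. Then either x ∈ X and x ∉ B; or x ∈ X ∩ B. In each case x ∈ B ∪ ((X ∩ B) ∪ (B ∪ X)), so X ⊆ B ∪ ((X ∩ B) ∪ (B ∪ X)).

(⊇) This inclusion fails. Take X = ∅, B = {1}; then 1 ∈ B ∪ ((X ∩ B) ∪ (B ∪ X)) but 1 ∉ X.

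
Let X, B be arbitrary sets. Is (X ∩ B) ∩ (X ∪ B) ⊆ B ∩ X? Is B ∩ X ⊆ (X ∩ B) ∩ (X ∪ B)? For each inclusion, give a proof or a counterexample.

(⟹) Let x ∈ (X ∩ B) ∩ (X ∪ B). Then x ∈ X ∩ B, from which x ∈ B ∩ X.

(⟸) Let x ∈ B ∩ X. Then x ∈ X ∩ B, from which x ∈ (X ∩ B) ∩ (X ∪ B).

Both inclusions hold.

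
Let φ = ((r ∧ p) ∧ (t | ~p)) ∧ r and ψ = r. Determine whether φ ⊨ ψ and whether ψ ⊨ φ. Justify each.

(←) This fails. Under t = F, p = F, r = T, the left side is false but the right side is true.

(→) Assume the antecedent. If t is true, the antecedent forces (t = T, p = T, r = T), and r holds there. If t is false, the antecedent cannot hold. Either way r holds.

(⇒) holds; (⇐) fails.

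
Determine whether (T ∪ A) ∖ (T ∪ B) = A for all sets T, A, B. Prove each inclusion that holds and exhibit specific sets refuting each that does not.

(⊆) Let x ∈ (T ∪ A) ∖ (T ∪ B). Then x ∈ A and x ∉ T, B, from which x ∈ A.

(⊇) This inclusion fails. Take T = {1}, A = {1}, B = ∅; then 1 ∈ A but 1 ∉ (T ∪ A) ∖ (T ∪ B).

(⊆) holds; (⊇) fails.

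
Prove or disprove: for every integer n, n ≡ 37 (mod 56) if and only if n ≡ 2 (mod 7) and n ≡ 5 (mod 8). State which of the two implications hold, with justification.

Both implications hold.

(⇐) If n ≡ 2 (mod 7) and n ≡ 5 (mod 8), then by the Chinese remainder theorem n ≡ 37 (mod 56). This is exactly n ≡ 37 (mod 56).

(⇒) Suppose n ≡ 37 (mod 56); write n = 56j + 37. Since 7 ∣ 56, reducing mod 7 gives n ≡ 37 ≡ 2 (mod 7); since 8 ∣ 56, reducing mod 8 gives n ≡ 37 ≡ 5 (mod 8).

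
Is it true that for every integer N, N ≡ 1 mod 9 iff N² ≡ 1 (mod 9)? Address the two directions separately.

(→) Suppose N ≡ 1 mod 9. Write N = 9j + 1. Then (9j + 1)² = 81j² + 18j + 1 = 9(9j² + 2j) + 1, so N² ≡ 1 (mod 9).

(←) This fails: take N = 8. Then 8² = 64 ≡ 1 (mod 9), yet 8 ≡ 8 (mod 9), not 1.

Only the forward implication holds.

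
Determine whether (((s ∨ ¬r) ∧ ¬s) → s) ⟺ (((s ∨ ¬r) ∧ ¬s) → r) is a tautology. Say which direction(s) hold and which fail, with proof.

The biconditional holds.

(→) Assume the antecedent. If s is true, ((s ∨ ¬r) ∧ ¬s) → r reduces to true regardless of the other variables. If s is false, the antecedent forces (s = F, r = T), and ((s ∨ ¬r) ∧ ¬s) → r holds there. Either way ((s ∨ ¬r) ∧ ¬s) → r holds.

(←) Assume the antecedent. If s is true, ((s ∨ ¬r) ∧ ¬s) → s reduces to true regardless of the other variables. If s is false, the antecedent forces (s = F, r = T), and ((s ∨ ¬r) ∧ ¬s) → s holds there. Either way ((s ∨ ¬r) ∧ ¬s) → s holds.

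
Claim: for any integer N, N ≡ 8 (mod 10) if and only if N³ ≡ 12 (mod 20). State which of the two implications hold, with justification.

The biconditional holds.

(⟹) Suppose N ≡ 8 (mod 10). Working modulo 20, N ∈ {8, 18}; for each such r, r³ ≡ 12 (mod 20).

(⟸) Conversely, the residues r modulo 20 with r³ ≡ 12 (mod 20) are exactly {8, 18}, and each is ≡ 8 (mod 10).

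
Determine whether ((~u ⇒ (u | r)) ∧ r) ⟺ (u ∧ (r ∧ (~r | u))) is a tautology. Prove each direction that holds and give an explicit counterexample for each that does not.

[⇒] This fails. Under u = F, r = T, the left side is true but the right side is false.

[⇐] Assume the antecedent. If u is true, the antecedent forces (u = T, r = T), and (~u ⇒ (u | r)) ∧ r holds there. If u is false, the antecedent cannot hold. Either way (~u ⇒ (u | r)) ∧ r holds.

Not equivalent: only (⇐) holds.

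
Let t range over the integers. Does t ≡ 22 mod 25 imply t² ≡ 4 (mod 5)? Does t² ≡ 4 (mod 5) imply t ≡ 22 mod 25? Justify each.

Converse. This fails: take t = 2. Then 2² = 4 ≡ 4 (mod 5), yet 2 ≡ 2 (mod 25), not 22.

Forward direction. Suppose t ≡ 22 (mod 25). Then t² ≡ 22² = 484 (mod 25), and since 5 ∣ 25, also t² ≡ 4 (mod 5).

(⇒) holds; (⇐) fails.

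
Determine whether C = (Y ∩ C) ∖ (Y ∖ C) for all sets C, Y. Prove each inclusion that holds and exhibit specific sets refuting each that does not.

Only the reverse inclusion holds.

(⟹) This inclusion fails. Take C = {1}, Y = ∅; then 1 ∈ C but 1 ∉ (Y ∩ C) ∖ (Y ∖ C).

(⟸) Let x ∈ (Y ∩ C) ∖ (Y ∖ C). Then x ∈ C ∩ Y, from which x ∈ C.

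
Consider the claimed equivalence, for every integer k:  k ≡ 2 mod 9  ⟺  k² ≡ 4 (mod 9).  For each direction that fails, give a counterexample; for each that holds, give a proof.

(⇒) Suppose k ≡ 2 mod 9. Write k = 9j + 2. Then (9j + 2)² = 81j² + 36j + 4 = 9(9j² + 4j) + 4, so k² ≡ 4 (mod 9).

(⇐) This fails: take k = 7. Then 7² = 49 ≡ 4 (mod 9), yet 7 ≡ 7 (mod 9), not 2.

The forward direction holds; the converse fails.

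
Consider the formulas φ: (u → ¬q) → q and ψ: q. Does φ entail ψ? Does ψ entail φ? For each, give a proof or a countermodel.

The biconditional holds.

Converse. Assume the antecedent. If u is true, the antecedent forces (u = T, q = T), and (u → ¬q) → q holds there. If u is false, the antecedent forces (u = F, q = T), and (u → ¬q) → q holds there. Either way (u → ¬q) → q holds.

Forward direction. Assume the antecedent. If u is true, the antecedent forces (u = T, q = T), and q holds there. If u is false, the antecedent forces (u = F, q = T), and q holds there. Either way q holds.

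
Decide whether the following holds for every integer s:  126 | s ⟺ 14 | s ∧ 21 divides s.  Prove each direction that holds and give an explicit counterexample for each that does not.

Only the forward implication holds.

(⟸) This fails: take s = 42. Both 14 ∣ 42 and 21 ∣ 42, yet 42 is not a multiple of 126 (since 42 = 0·126 + 42), so 126 ∤ 42.

(⟹) If 126 ∣ s, write s = 126q. Since 126 = 9·14, s = 14·(9q), so 14 ∣ s; and since 126 = 6·21, s = 21·(6q), so 21 ∣ s.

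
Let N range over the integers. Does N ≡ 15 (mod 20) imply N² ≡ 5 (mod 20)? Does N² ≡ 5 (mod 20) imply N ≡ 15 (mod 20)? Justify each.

The forward direction holds; the converse fails.

Forward direction. Suppose N ≡ 15 (mod 20). Write N = 20j + 15. Then (20j + 15)² = 400j² + 600j + 225 = 20(20j² + 30j + 11) + 5, so N² ≡ 5 (mod 20).

Converse. This fails: take N = 5. Then 5² = 25 ≡ 5 (mod 20), yet 5 ≡ 5 (mod 20), not 15.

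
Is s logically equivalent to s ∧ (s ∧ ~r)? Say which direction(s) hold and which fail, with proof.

Only the converse holds.

(⟹) This fails. Under r = T, s = T, the left side is true but the right side is false.

(⟸) Assume the antecedent. If r is true, the antecedent cannot hold. If r is false, the antecedent forces (r = F, s = T), and s holds there. Either way s holds.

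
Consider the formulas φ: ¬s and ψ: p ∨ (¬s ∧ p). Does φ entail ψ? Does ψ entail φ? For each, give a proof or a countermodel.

(→) This fails. Under s = F, p = F, the left side is true but the right side is false.

(←) This fails. Under s = T, p = T, the left side is false but the right side is true.

(⇒) fails and (⇐) fails.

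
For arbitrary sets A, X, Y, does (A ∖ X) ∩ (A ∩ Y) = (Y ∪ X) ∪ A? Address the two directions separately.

The sets are not equal: only the forward inclusion holds.

Forward inclusion. Let x ∈ (A ∖ X) ∩ (A ∩ Y). Then x ∈ A ∩ Y and x ∉ X, from which x ∈ (Y ∪ X) ∪ A.

Reverse inclusion. This inclusion fails. Take A = {1}, X = ∅, Y = ∅; then 1 ∈ (Y ∪ X) ∪ A but 1 ∉ (A ∖ X) ∩ (A ∩ Y).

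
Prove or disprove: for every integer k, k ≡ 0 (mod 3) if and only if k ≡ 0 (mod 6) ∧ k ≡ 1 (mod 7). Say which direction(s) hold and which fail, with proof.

(→) This fails: k = 0 gives 0 ≡ 0 (mod 3) but 0 ≡ 0 (mod 7), so the conjunction on the right does not hold.

(←) Conversely, if k ≡ 0 (mod 6) and k ≡ 1 (mod 7), then by the Chinese remainder theorem k ≡ 36 (mod 42). Since 36 ≡ 0 (mod 3) and 3 ∣ 42, we get k ≡ 0 (mod 3).

(⇒) fails; (⇐) holds.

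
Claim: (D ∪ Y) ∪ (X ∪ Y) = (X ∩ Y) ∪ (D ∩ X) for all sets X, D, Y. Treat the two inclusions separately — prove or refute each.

(⟸) Let x ∈ (X ∩ Y) ∪ (D ∩ X). Then either x ∈ X ∩ D and x ∉ Y; or x ∈ X ∩ Y and x ∉ D; or x ∈ X ∩ D ∩ Y. In each case x ∈ (D ∪ Y) ∪ (X ∪ Y), so (X ∩ Y) ∪ (D ∩ X) ⊆ (D ∪ Y) ∪ (X ∪ Y).

(⟹) This inclusion fails. Take X = {1}, D = ∅, Y = ∅; then 1 ∈ (D ∪ Y) ∪ (X ∪ Y) but 1 ∉ (X ∩ Y) ∪ (D ∩ X).

The sets are not equal: only the reverse inclusion holds.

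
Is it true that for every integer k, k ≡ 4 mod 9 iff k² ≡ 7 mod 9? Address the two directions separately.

Only the forward direction holds.

[⇒] Suppose k ≡ 4 mod 9. Write k = 9j + 4. Then (9j + 4)² = 81j² + 72j + 16 = 9(9j² + 8j + 1) + 7, so k² ≡ 7 (mod 9).

[⇐] This fails: take k = 5. Then 5² = 25 ≡ 7 (mod 9), yet 5 ≡ 5 (mod 9), not 4.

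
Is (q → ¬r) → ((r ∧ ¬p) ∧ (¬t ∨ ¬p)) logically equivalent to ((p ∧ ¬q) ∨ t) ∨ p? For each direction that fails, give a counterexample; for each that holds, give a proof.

(⇒) fails and (⇐) fails.

Forward direction. This fails. Under p = F, r = T, t = F, q = F, the left side is true but the right side is false.

Converse. This fails. Under p = T, r = F, t = F, q = F, the left side is false but the right side is true.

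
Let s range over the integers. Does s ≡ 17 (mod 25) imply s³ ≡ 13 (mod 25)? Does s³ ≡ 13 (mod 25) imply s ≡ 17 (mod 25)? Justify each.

(⇒) Suppose s ≡ 17 (mod 25). Write s = 25j + 17. Then (25j + 17)³ = 15625j³ + 31875j² + 21675j + 4913 = 25(625j³ + 1275j² + 867j + 196) + 13, so s³ ≡ 13 (mod 25).

(⇐) Conversely, suppose s³ ≡ 13 (mod 25). The only residue r in {0, …, 24} with r³ ≡ 13 (mod 25) is r = 17, so s ≡ 17 (mod 25).

Both directions hold.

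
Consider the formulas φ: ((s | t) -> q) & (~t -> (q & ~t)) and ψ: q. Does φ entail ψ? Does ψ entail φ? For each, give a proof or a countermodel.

Equivalent; both directions hold.

(⟹) Assume the antecedent. If t is true, the antecedent forces (t = T, q = T, s = F) or (t = T, q = T, s = T), and q holds there. If t is false, the antecedent forces (t = F, q = T, s = F) or (t = F, q = T, s = T), and q holds there. Either way q holds.

(⟸) Assume the antecedent. If t is true, the antecedent forces (t = T, q = T, s = F) or (t = T, q = T, s = T), and the consequent holds there. If t is false, the antecedent forces (t = F, q = T, s = F) or (t = F, q = T, s = T), and the consequent holds there. Either way the consequent holds.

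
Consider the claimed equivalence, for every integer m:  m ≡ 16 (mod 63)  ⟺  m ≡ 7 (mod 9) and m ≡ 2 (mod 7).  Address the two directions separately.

[⇒] Suppose m ≡ 16 (mod 63); write m = 63j + 16. Since 9 ∣ 63, reducing mod 9 gives m ≡ 16 ≡ 7 (mod 9); since 7 ∣ 63, reducing mod 7 gives m ≡ 16 ≡ 2 (mod 7).

[⇐] Conversely, if m ≡ 7 (mod 9) and m ≡ 2 (mod 7), then by the Chinese remainder theorem m ≡ 16 (mod 63). This is exactly m ≡ 16 (mod 63).

The biconditional holds.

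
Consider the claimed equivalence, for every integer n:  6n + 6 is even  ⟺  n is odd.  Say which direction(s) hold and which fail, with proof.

(⇒) fails; (⇐) holds.

[⇐] Suppose n is odd. Since 6 is even, 6n is even for every n, so 6n + 6 has the same parity as 6, which is even. Hence 6n + 6 is even.

[⇒] This fails: take n = 2. Then 6n + 6 = 18, which is even, yet n = 2 is even, not odd.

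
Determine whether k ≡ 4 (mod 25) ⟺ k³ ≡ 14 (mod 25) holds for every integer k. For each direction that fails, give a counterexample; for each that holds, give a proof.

Both directions hold; the statement is true.

[⇒] Suppose k ≡ 4 (mod 25). Write k = 25j + 4. Then (25j + 4)³ = 15625j³ + 7500j² + 1200j + 64 = 25(625j³ + 300j² + 48j + 2) + 14, so k³ ≡ 14 (mod 25).

[⇐] Conversely, suppose k³ ≡ 14 (mod 25). The only residue r in {0, …, 24} with r³ ≡ 14 (mod 25) is r = 4, so k ≡ 4 (mod 25).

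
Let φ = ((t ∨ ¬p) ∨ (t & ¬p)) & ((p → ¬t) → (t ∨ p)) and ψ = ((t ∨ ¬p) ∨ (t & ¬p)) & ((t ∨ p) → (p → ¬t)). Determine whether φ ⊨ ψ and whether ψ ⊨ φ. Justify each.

(⇒) This fails. Under t = T, p = T, the left side is true but the right side is false.

(⇐) This fails. Under t = F, p = F, the left side is false but the right side is true.

Neither implication holds.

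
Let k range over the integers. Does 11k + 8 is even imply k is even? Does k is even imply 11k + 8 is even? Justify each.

(⟸) Suppose k is even; write k = 2j. Then 11k + 8 = 11·(2j) + 8 = 2·11j + 8, which is even.

(⟹) Suppose 11k + 8 is even. Since 11 is odd, 11k and k have the same parity, so 11k + 8 ≡ k + 8 (mod 2). As 8 is even, 11k + 8 is even exactly when k is even. Thus k is even.

The biconditional holds.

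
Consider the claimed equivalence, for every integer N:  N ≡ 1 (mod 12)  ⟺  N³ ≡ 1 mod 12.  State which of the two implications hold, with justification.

Forward direction. Suppose N ≡ 1 (mod 12). Write N = 12j + 1. Then (12j + 1)³ = 1728j³ + 432j² + 36j + 1 = 12(144j³ + 36j² + 3j) + 1, so N³ ≡ 1 (mod 12).

Converse. Suppose N³ ≡ 1 (mod 12). The only residue r in {0, …, 11} with r³ ≡ 1 (mod 12) is r = 1, so N ≡ 1 (mod 12).

Equivalent; both directions hold.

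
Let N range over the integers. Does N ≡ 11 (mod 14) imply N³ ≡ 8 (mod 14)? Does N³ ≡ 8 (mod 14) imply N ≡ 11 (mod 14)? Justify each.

(⇒) This fails: take N = 11. Then 11 ≡ 11 (mod 14), but 11³ = 1331 ≡ 1 (mod 14), not 8.

(⇐) This fails: take N = 2. Then 2³ = 8 ≡ 8 (mod 14), yet 2 ≡ 2 (mod 14), not 11.

Neither implication holds.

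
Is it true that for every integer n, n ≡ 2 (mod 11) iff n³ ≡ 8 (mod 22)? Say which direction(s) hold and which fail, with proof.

Not equivalent: only (⇐) holds.

Forward direction. This fails: take n = 13. Then 13 ≡ 2 (mod 11), but 13³ = 2197 ≡ 19 (mod 22), not 8.

Converse. The residues r modulo 22 with r³ ≡ 8 (mod 22) are exactly {2}, and each is ≡ 2 (mod 11).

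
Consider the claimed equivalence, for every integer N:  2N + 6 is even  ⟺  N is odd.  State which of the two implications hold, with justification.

(⇒) fails; (⇐) holds.

(→) This fails: take N = 6. Then 2N + 6 = 18, which is even, yet N = 6 is even, not odd.

(←) Suppose N is odd. Since 2 is even, 2N is even for every N, so 2N + 6 has the same parity as 6, which is even. Hence 2N + 6 is even.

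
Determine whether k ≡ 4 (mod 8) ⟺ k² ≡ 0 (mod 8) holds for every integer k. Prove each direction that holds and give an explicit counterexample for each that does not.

The forward direction holds; the converse fails.

(⟹) Suppose k ≡ 4 (mod 8). Write k = 8j + 4. Then (8j + 4)² = 64j² + 64j + 16 = 8(8j² + 8j + 2) + 0, so k² ≡ 0 (mod 8).

(⟸) This fails: take k = 0. Then 0² = 0 ≡ 0 (mod 8), yet 0 ≡ 0 (mod 8), not 4.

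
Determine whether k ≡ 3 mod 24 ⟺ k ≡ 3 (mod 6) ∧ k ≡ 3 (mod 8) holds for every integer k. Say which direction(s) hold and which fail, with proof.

Both directions hold; the statement is true.

(⟹) Suppose k ≡ 3 (mod 24); write k = 24j + 3. Since 6 ∣ 24, reducing mod 6 gives k ≡ 3 (mod 6); since 8 ∣ 24, reducing mod 8 gives k ≡ 3 (mod 8).

(⟸) Conversely, if k ≡ 3 (mod 6) and k ≡ 3 (mod 8), then by the Chinese remainder theorem k ≡ 3 (mod 24). This is exactly k ≡ 3 (mod 24).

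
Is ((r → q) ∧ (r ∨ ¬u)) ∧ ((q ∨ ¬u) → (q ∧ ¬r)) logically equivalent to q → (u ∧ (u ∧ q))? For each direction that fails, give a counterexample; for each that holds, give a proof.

Neither implication holds.

[⇒] This fails. Under r = F, q = T, u = F, the left side is true but the right side is false.

[⇐] This fails. Under r = F, q = F, u = F, the left side is false but the right side is true.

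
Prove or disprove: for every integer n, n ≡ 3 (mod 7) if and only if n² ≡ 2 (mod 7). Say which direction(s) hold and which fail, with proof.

Not equivalent: only (⇒) holds.

[⇒] Suppose n ≡ 3 (mod 7). Write n = 7j + 3. Then (7j + 3)² = 49j² + 42j + 9 = 7(7j² + 6j + 1) + 2, so n² ≡ 2 (mod 7).

[⇐] This fails: take n = 4. Then 4² = 16 ≡ 2 (mod 7), yet 4 ≡ 4 (mod 7), not 3.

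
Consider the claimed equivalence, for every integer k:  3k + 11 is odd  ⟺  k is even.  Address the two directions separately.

Both implications hold.

(←) Suppose k is even; write k = 2j. Then 3k + 11 = 3·(2j) + 11 = 2·3j + 11, which is odd.

(→) Suppose 3k + 11 is odd. Since 3 is odd, 3k and k have the same parity, so 3k + 11 ≡ k + 11 (mod 2). As 11 is odd, 3k + 11 is odd exactly when k is even. Thus k is even.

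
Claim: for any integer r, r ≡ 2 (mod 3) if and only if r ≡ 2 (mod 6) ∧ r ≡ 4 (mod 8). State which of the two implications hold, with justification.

Not equivalent: only (⇐) holds.

(⇒) This fails: r = 2 gives 2 ≡ 2 (mod 3) but 2 ≡ 2 (mod 8), so the conjunction on the right does not hold.

(⇐) Conversely, if r ≡ 2 (mod 6) and r ≡ 4 (mod 8), then by the Chinese remainder theorem r ≡ 20 (mod 24). Since 20 ≡ 2 (mod 3) and 3 ∣ 24, we get r ≡ 2 (mod 3).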